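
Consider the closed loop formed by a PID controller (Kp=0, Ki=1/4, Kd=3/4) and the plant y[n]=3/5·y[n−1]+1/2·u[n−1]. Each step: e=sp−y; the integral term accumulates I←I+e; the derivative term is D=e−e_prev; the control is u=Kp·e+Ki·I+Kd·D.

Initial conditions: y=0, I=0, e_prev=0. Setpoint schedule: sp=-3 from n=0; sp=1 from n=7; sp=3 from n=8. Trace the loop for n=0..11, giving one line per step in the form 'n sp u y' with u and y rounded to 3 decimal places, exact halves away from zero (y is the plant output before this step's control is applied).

0 -3 -3.000 0.000
1 -3 0.000 -1.500
2 -3 -2.100 -0.900
3 -3 -1.485 -1.590
4 -3 -2.249 -1.697
5 -3 -2.209 -2.142
6 -3 -2.510 -2.390
7 1 1.451 -2.689
8 3 -0.652 -0.888
9 3 0.142 -0.859
10 3 0.714 -0.444
11 3 1.351 0.090

(exact arithmetic carried between steps; '≈' marks a value shown rounded to 6 d.p. or computed from one; I and e_prev carry over from the previous line; the table rounds u and y to 3 d.p., halves away from zero)
n=0: y=0, sp=-3, e=sp−y=-3; I=-3, D=e−e_prev=-3; u=0·(-3)+1/4·(-3)+3/4·(-3)=-3; next y=3/5·0+1/2·(-3)=-1.5
n=1: y=-1.5, sp=-3, e=sp−y=-1.5; I=-4.5, D=e−e_prev=1.5; u=0·(-1.5)+1/4·(-4.5)+3/4·1.5=0; next y=3/5·(-1.5)+1/2·0=-0.9
n=2: y=-0.9, sp=-3, e=sp−y=-2.1; I=-6.6, D=e−e_prev=-0.6; u=0·(-2.1)+1/4·(-6.6)+3/4·(-0.6)=-2.1; next y=3/5·(-0.9)+1/2·(-2.1)=-1.59
n=3: y=-1.59, sp=-3, e=sp−y=-1.41; I=-8.01, D=e−e_prev=0.69; u=0·(-1.41)+1/4·(-8.01)+3/4·0.69=-1.485; next y=3/5·(-1.59)+1/2·(-1.485)=-1.6965
n=4: y=-1.6965, sp=-3, e=sp−y=-1.3035; I=-9.3135, D=e−e_prev=0.1065; u=0·(-1.3035)+1/4·(-9.3135)+3/4·0.1065=-2.2485; next y=3/5·(-1.6965)+1/2·(-2.2485)=-2.14215
n=5: y=-2.14215, sp=-3, e=sp−y=-0.85785; I=-10.17135, D=e−e_prev=0.44565; u=0·(-0.85785)+1/4·(-10.17135)+3/4·0.44565=-2.2086; next y=3/5·(-2.14215)+1/2·(-2.2086)=-2.38959
n=6: y=-2.38959, sp=-3, e=sp−y=-0.61041; I=-10.78176, D=e−e_prev=0.24744; u=0·(-0.61041)+1/4·(-10.78176)+3/4·0.24744=-2.50986; next y=3/5·(-2.38959)+1/2·(-2.50986)=-2.688684
n=7: y=-2.688684, sp=1, e=sp−y=3.688684; I=-7.093076, D=e−e_prev=4.299094; u=0·3.688684+1/4·(-7.093076)+3/4·4.299094≈1.451052; next y=3/5·(-2.688684)+1/2·1.451052≈-0.887685
n=8: y≈-0.887685, sp=3, e=sp−y≈3.887685; I≈-3.205391, D=e−e_prev≈0.199001; u=0·3.887685+1/4·(-3.205391)+3/4·0.199001≈-0.652097; next y=3/5·(-0.887685)+1/2·(-0.652097)≈-0.858659
n=9: y≈-0.858659, sp=3, e=sp−y≈3.858659; I≈0.653268, D=e−e_prev≈-0.029025; u=0·3.858659+1/4·0.653268+3/4·(-0.029025)≈0.141548; next y=3/5·(-0.858659)+1/2·0.141548≈-0.444422
n=10: y≈-0.444422, sp=3, e=sp−y≈3.444422; I≈4.097690, D=e−e_prev≈-0.414238; u=0·3.444422+1/4·4.097690+3/4·(-0.414238)≈0.713744; next y=3/5·(-0.444422)+1/2·0.713744≈0.090219
n=11: y≈0.090219, sp=3, e=sp−y≈2.909781; I≈7.007471, D=e−e_prev≈-0.534641; u=0·2.909781+1/4·7.007471+3/4·(-0.534641)≈1.350887; next y=3/5·0.090219+1/2·1.350887≈0.729575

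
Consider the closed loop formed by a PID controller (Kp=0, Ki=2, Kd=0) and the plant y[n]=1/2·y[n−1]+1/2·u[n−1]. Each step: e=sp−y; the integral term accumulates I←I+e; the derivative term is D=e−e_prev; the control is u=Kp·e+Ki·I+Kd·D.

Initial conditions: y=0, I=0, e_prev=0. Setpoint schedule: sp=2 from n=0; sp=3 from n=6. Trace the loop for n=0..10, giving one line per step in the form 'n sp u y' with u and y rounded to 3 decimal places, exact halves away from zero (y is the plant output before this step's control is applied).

0 2 4.000 0.000
1 2 4.000 2.000
2 2 2.000 3.000
3 2 1.000 2.500
4 2 1.500 1.750
5 2 2.250 1.625
6 3 4.375 1.938
7 3 4.063 3.156
8 3 2.844 3.609
9 3 2.391 3.227
10 3 2.773 2.809

(exact arithmetic carried between steps; '≈' marks a value shown rounded to 6 d.p. or computed from one; I and e_prev carry over from the previous line; the table rounds u and y to 3 d.p., halves away from zero)
n=0: y=0, sp=2, e=sp−y=2; I=2, D=e−e_prev=2; u=0·2+2·2+0·2=4; next y=1/2·0+1/2·4=2
n=1: y=2, sp=2, e=sp−y=0; I=2, D=e−e_prev=-2; u=0·0+2·2+0·(-2)=4; next y=1/2·2+1/2·4=3
n=2: y=3, sp=2, e=sp−y=-1; I=1, D=e−e_prev=-1; u=0·(-1)+2·1+0·(-1)=2; next y=1/2·3+1/2·2=2.5
n=3: y=2.5, sp=2, e=sp−y=-0.5; I=0.5, D=e−e_prev=0.5; u=0·(-0.5)+2·0.5+0·0.5=1; next y=1/2·2.5+1/2·1=1.75
n=4: y=1.75, sp=2, e=sp−y=0.25; I=0.75, D=e−e_prev=0.75; u=0·0.25+2·0.75+0·0.75=1.5; next y=1/2·1.75+1/2·1.5=1.625
n=5: y=1.625, sp=2, e=sp−y=0.375; I=1.125, D=e−e_prev=0.125; u=0·0.375+2·1.125+0·0.125=2.25; next y=1/2·1.625+1/2·2.25=1.9375
n=6: y=1.9375, sp=3, e=sp−y=1.0625; I=2.1875, D=e−e_prev=0.6875; u=0·1.0625+2·2.1875+0·0.6875=4.375; next y=1/2·1.9375+1/2·4.375=3.15625
n=7: y=3.15625, sp=3, e=sp−y=-0.15625; I=2.03125, D=e−e_prev=-1.21875; u=0·(-0.15625)+2·2.03125+0·(-1.21875)=4.0625; next y=1/2·3.15625+1/2·4.0625=3.609375
n=8: y=3.609375, sp=3, e=sp−y=-0.609375; I=1.421875, D=e−e_prev=-0.453125; u=0·(-0.609375)+2·1.421875+0·(-0.453125)=2.84375; next y=1/2·3.609375+1/2·2.84375≈3.226563
n=9: y≈3.226563, sp=3, e=sp−y≈-0.226563; I≈1.195313, D=e−e_prev≈0.382813; u=0·(-0.226563)+2·1.195313+0·0.382813≈2.390625; next y=1/2·3.226563+1/2·2.390625≈2.808594
n=10: y≈2.808594, sp=3, e=sp−y≈0.191406; I≈1.386719, D=e−e_prev≈0.417969; u=0·0.191406+2·1.386719+0·0.417969≈2.773438; next y=1/2·2.808594+1/2·2.773438≈2.791016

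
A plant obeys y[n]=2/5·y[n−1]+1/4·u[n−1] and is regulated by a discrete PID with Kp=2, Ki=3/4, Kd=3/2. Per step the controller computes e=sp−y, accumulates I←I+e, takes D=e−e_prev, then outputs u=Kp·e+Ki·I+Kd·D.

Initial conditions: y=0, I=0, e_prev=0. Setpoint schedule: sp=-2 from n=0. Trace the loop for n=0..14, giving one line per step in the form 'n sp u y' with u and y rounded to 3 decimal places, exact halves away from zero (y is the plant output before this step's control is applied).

0 -2 -8.500 0.000
1 -2 2.031 -2.125
2 -2 -8.639 -0.342
3 -2 1.098 -2.297
4 -2 -8.635 -0.644
5 -2 0.359 -2.416
6 -2 -8.530 -0.877
7 -2 -0.236 -2.483
8 -2 -8.365 -1.052
9 -2 -0.725 -2.512
10 -2 -8.166 -1.186
11 -2 -1.135 -2.516
12 -2 -7.953 -1.290
13 -2 -1.487 -2.504
14 -2 -7.736 -1.373

(exact arithmetic carried between steps; '≈' marks a value shown rounded to 6 d.p. or computed from one; I and e_prev carry over from the previous line; the table rounds u and y to 3 d.p., halves away from zero)
n=0: y=0, sp=-2, e=sp−y=-2; I=-2, D=e−e_prev=-2; u=2·(-2)+3/4·(-2)+3/2·(-2)=-8.5; next y=2/5·0+1/4·(-8.5)=-2.125
n=1: y=-2.125, sp=-2, e=sp−y=0.125; I=-1.875, D=e−e_prev=2.125; u=2·0.125+3/4·(-1.875)+3/2·2.125=2.03125; next y=2/5·(-2.125)+1/4·2.03125≈-0.342188
n=2: y≈-0.342188, sp=-2, e=sp−y≈-1.657813; I≈-3.532813, D=e−e_prev≈-1.782813; u=2·(-1.657813)+3/4·(-3.532813)+3/2·(-1.782813)≈-8.639453; next y=2/5·(-0.342188)+1/4·(-8.639453)≈-2.296738
n=3: y≈-2.296738, sp=-2, e=sp−y≈0.296738; I≈-3.236074, D=e−e_prev≈1.954551; u=2·0.296738+3/4·(-3.236074)+3/2·1.954551≈1.098247; next y=2/5·(-2.296738)+1/4·1.098247≈-0.644134
n=4: y≈-0.644134, sp=-2, e=sp−y≈-1.355866; I≈-4.591941, D=e−e_prev≈-1.652605; u=2·(-1.355866)+3/4·(-4.591941)+3/2·(-1.652605)≈-8.634596; next y=2/5·(-0.644134)+1/4·(-8.634596)≈-2.416302
n=5: y≈-2.416302, sp=-2, e=sp−y≈0.416302; I≈-4.175638, D=e−e_prev≈1.772169; u=2·0.416302+3/4·(-4.175638)+3/2·1.772169≈0.359129; next y=2/5·(-2.416302)+1/4·0.359129≈-0.876739
n=6: y≈-0.876739, sp=-2, e=sp−y≈-1.123261; I≈-5.298900, D=e−e_prev≈-1.539564; u=2·(-1.123261)+3/4·(-5.298900)+3/2·(-1.539564)≈-8.530043; next y=2/5·(-0.876739)+1/4·(-8.530043)≈-2.483206
n=7: y≈-2.483206, sp=-2, e=sp−y≈0.483206; I≈-4.815694, D=e−e_prev≈1.606467; u=2·0.483206+3/4·(-4.815694)+3/2·1.606467≈-0.235657; next y=2/5·(-2.483206)+1/4·(-0.235657)≈-1.052197
n=8: y≈-1.052197, sp=-2, e=sp−y≈-0.947803; I≈-5.763497, D=e−e_prev≈-1.431010; u=2·(-0.947803)+3/4·(-5.763497)+3/2·(-1.431010)≈-8.364744; next y=2/5·(-1.052197)+1/4·(-8.364744)≈-2.512065
n=9: y≈-2.512065, sp=-2, e=sp−y≈0.512065; I≈-5.251432, D=e−e_prev≈1.459868; u=2·0.512065+3/4·(-5.251432)+3/2·1.459868≈-0.724643; next y=2/5·(-2.512065)+1/4·(-0.724643)≈-1.185987
n=10: y≈-1.185987, sp=-2, e=sp−y≈-0.814013; I≈-6.065446, D=e−e_prev≈-1.326078; u=2·(-0.814013)+3/4·(-6.065446)+3/2·(-1.326078)≈-8.166228; next y=2/5·(-1.185987)+1/4·(-8.166228)≈-2.515952
n=11: y≈-2.515952, sp=-2, e=sp−y≈0.515952; I≈-5.549494, D=e−e_prev≈1.329965; u=2·0.515952+3/4·(-5.549494)+3/2·1.329965≈-1.135270; next y=2/5·(-2.515952)+1/4·(-1.135270)≈-1.290198
n=12: y≈-1.290198, sp=-2, e=sp−y≈-0.709802; I≈-6.259296, D=e−e_prev≈-1.225754; u=2·(-0.709802)+3/4·(-6.259296)+3/2·(-1.225754)≈-7.952706; next y=2/5·(-1.290198)+1/4·(-7.952706)≈-2.504256
n=13: y≈-2.504256, sp=-2, e=sp−y≈0.504256; I≈-5.755040, D=e−e_prev≈1.214058; u=2·0.504256+3/4·(-5.755040)+3/2·1.214058≈-1.486682; next y=2/5·(-2.504256)+1/4·(-1.486682)≈-1.373373
n=14: y≈-1.373373, sp=-2, e=sp−y≈-0.626627; I≈-6.381667, D=e−e_prev≈-1.130883; u=2·(-0.626627)+3/4·(-6.381667)+3/2·(-1.130883)≈-7.735829; next y=2/5·(-1.373373)+1/4·(-7.735829)≈-2.483306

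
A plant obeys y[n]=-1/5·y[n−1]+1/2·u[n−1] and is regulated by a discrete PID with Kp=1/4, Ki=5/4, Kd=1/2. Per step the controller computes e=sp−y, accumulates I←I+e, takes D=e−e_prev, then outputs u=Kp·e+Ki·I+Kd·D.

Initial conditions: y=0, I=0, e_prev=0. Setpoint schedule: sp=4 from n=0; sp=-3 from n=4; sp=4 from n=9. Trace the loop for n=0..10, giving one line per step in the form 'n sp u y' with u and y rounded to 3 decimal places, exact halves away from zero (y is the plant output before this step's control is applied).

(exact arithmetic carried between steps; '≈' marks a value shown rounded to 6 d.p. or computed from one; I and e_prev carry over from the previous line; the table rounds u and y to 3 d.p., halves away from zero)
n=0: y=0, sp=4, e=sp−y=4; I=4, D=e−e_prev=4; u=1/4·4+5/4·4+1/2·4=8; next y=-1/5·0+1/2·8=4
n=1: y=4, sp=4, e=sp−y=0; I=4, D=e−e_prev=-4; u=1/4·0+5/4·4+1/2·(-4)=3; next y=-1/5·4+1/2·3=0.7
n=2: y=0.7, sp=4, e=sp−y=3.3; I=7.3, D=e−e_prev=3.3; u=1/4·3.3+5/4·7.3+1/2·3.3=11.6; next y=-1/5·0.7+1/2·11.6=5.66
n=3: y=5.66, sp=4, e=sp−y=-1.66; I=5.64, D=e−e_prev=-4.96; u=1/4·(-1.66)+5/4·5.64+1/2·(-4.96)=4.155; next y=-1/5·5.66+1/2·4.155=0.9455
n=4: y=0.9455, sp=-3, e=sp−y=-3.9455; I=1.6945, D=e−e_prev=-2.2855; u=1/4·(-3.9455)+5/4·1.6945+1/2·(-2.2855)=-0.011; next y=-1/5·0.9455+1/2·(-0.011)=-0.1946
n=5: y=-0.1946, sp=-3, e=sp−y=-2.8054; I=-1.1109, D=e−e_prev=1.1401; u=1/4·(-2.8054)+5/4·(-1.1109)+1/2·1.1401=-1.519925; next y=-1/5·(-0.1946)+1/2·(-1.519925)≈-0.721043
n=6: y≈-0.721043, sp=-3, e=sp−y≈-2.278958; I≈-3.389858, D=e−e_prev≈0.526443; u=1/4·(-2.278958)+5/4·(-3.389858)+1/2·0.526443≈-4.54384; next y=-1/5·(-0.721043)+1/2·(-4.54384)≈-2.127712
n=7: y≈-2.127712, sp=-3, e=sp−y≈-0.872289; I≈-4.262146, D=e−e_prev≈1.406669; u=1/4·(-0.872289)+5/4·(-4.262146)+1/2·1.406669≈-4.842420; next y=-1/5·(-2.127712)+1/2·(-4.842420)≈-1.995668
n=8: y≈-1.995668, sp=-3, e=sp−y≈-1.004332; I≈-5.266478, D=e−e_prev≈-0.132044; u=1/4·(-1.004332)+5/4·(-5.266478)+1/2·(-0.132044)≈-6.900203; next y=-1/5·(-1.995668)+1/2·(-6.900203)≈-3.050968
n=9: y≈-3.050968, sp=4, e=sp−y≈7.050968; I≈1.784490, D=e−e_prev≈8.055300; u=1/4·7.050968+5/4·1.784490+1/2·8.055300≈8.021004; next y=-1/5·(-3.050968)+1/2·8.021004≈4.620696
n=10: y≈4.620696, sp=4, e=sp−y≈-0.620696; I≈1.163794, D=e−e_prev≈-7.671663; u=1/4·(-0.620696)+5/4·1.163794+1/2·(-7.671663)≈-2.536263; next y=-1/5·4.620696+1/2·(-2.536263)≈-2.192271

0 4 8.000 0.000
1 4 3.000 4.000
2 4 11.600 0.700
3 4 4.155 5.660
4 -3 -0.011 0.946
5 -3 -1.520 -0.195
6 -3 -4.544 -0.721
7 -3 -4.842 -2.128
8 -3 -6.900 -1.996
9 4 8.021 -3.051
10 4 -2.536 4.621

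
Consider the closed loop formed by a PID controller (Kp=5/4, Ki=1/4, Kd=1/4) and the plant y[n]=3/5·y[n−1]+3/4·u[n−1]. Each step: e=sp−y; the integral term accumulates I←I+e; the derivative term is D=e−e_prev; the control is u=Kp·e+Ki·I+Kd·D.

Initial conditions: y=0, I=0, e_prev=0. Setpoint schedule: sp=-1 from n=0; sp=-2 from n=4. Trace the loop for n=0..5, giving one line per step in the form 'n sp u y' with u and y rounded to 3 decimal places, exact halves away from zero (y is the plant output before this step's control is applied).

0 -1 -1.750 0.000
1 -1 0.547 -1.313
2 -1 -1.340 -0.377
3 -1 0.233 -1.231
4 -2 -2.840 -0.564
5 -2 0.550 -2.469

(exact arithmetic carried between steps; '≈' marks a value shown rounded to 6 d.p. or computed from one; I and e_prev carry over from the previous line; the table rounds u and y to 3 d.p., halves away from zero)
n=0: y=0, sp=-1, e=sp−y=-1; I=-1, D=e−e_prev=-1; u=5/4·(-1)+1/4·(-1)+1/4·(-1)=-1.75; next y=3/5·0+3/4·(-1.75)=-1.3125
n=1: y=-1.3125, sp=-1, e=sp−y=0.3125; I=-0.6875, D=e−e_prev=1.3125; u=5/4·0.3125+1/4·(-0.6875)+1/4·1.3125=0.546875; next y=3/5·(-1.3125)+3/4·0.546875≈-0.377344
n=2: y≈-0.377344, sp=-1, e=sp−y≈-0.622656; I≈-1.310156, D=e−e_prev≈-0.935156; u=5/4·(-0.622656)+1/4·(-1.310156)+1/4·(-0.935156)≈-1.339648; next y=3/5·(-0.377344)+3/4·(-1.339648)≈-1.231143
n=3: y≈-1.231143, sp=-1, e=sp−y≈0.231143; I≈-1.079014, D=e−e_prev≈0.853799; u=5/4·0.231143+1/4·(-1.079014)+1/4·0.853799≈0.232625; next y=3/5·(-1.231143)+3/4·0.232625≈-0.564217
n=4: y≈-0.564217, sp=-2, e=sp−y≈-1.435783; I≈-2.514797, D=e−e_prev≈-1.666925; u=5/4·(-1.435783)+1/4·(-2.514797)+1/4·(-1.666925)≈-2.840159; next y=3/5·(-0.564217)+3/4·(-2.840159)≈-2.468650
n=5: y≈-2.468650, sp=-2, e=sp−y≈0.468650; I≈-2.046147, D=e−e_prev≈1.904432; u=5/4·0.468650+1/4·(-2.046147)+1/4·1.904432≈0.550383; next y=3/5·(-2.468650)+3/4·0.550383≈-1.068402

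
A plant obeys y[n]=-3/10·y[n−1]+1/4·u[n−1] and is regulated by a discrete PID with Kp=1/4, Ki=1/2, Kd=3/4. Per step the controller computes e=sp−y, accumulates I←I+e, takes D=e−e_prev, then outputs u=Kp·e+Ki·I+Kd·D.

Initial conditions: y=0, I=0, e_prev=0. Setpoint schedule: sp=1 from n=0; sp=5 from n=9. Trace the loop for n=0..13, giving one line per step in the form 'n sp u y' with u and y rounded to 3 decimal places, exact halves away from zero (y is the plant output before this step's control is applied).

0 1 1.500 0.000
1 1 0.688 0.375
2 1 1.755 0.059
3 1 1.446 0.421
4 1 2.285 0.235
5 1 2.130 0.501
6 1 2.756 0.382
7 1 2.688 0.574
8 1 3.157 0.500
9 5 9.142 0.639
10 5 6.245 2.094
11 5 10.530 0.933
12 5 9.564 2.353
13 5 12.953 1.685

(exact arithmetic carried between steps; '≈' marks a value shown rounded to 6 d.p. or computed from one; I and e_prev carry over from the previous line; the table rounds u and y to 3 d.p., halves away from zero)
n=0: y=0, sp=1, e=sp−y=1; I=1, D=e−e_prev=1; u=1/4·1+1/2·1+3/4·1=1.5; next y=-3/10·0+1/4·1.5=0.375
n=1: y=0.375, sp=1, e=sp−y=0.625; I=1.625, D=e−e_prev=-0.375; u=1/4·0.625+1/2·1.625+3/4·(-0.375)=0.6875; next y=-3/10·0.375+1/4·0.6875=0.059375
n=2: y=0.059375, sp=1, e=sp−y=0.940625; I=2.565625, D=e−e_prev=0.315625; u=1/4·0.940625+1/2·2.565625+3/4·0.315625≈1.754688; next y=-3/10·0.059375+1/4·1.754688≈0.420859
n=3: y≈0.420859, sp=1, e=sp−y≈0.579141; I≈3.144766, D=e−e_prev≈-0.361484; u=1/4·0.579141+1/2·3.144766+3/4·(-0.361484)≈1.446055; next y=-3/10·0.420859+1/4·1.446055≈0.235256
n=4: y≈0.235256, sp=1, e=sp−y≈0.764744; I≈3.909510, D=e−e_prev≈0.185604; u=1/4·0.764744+1/2·3.909510+3/4·0.185604≈2.285144; next y=-3/10·0.235256+1/4·2.285144≈0.500709
n=5: y≈0.500709, sp=1, e=sp−y≈0.499291; I≈4.408801, D=e−e_prev≈-0.265453; u=1/4·0.499291+1/2·4.408801+3/4·(-0.265453)≈2.130133; next y=-3/10·0.500709+1/4·2.130133≈0.382321
n=6: y≈0.382321, sp=1, e=sp−y≈0.617679; I≈5.026480, D=e−e_prev≈0.118389; u=1/4·0.617679+1/2·5.026480+3/4·0.118389≈2.756451; next y=-3/10·0.382321+1/4·2.756451≈0.574417
n=7: y≈0.574417, sp=1, e=sp−y≈0.425583; I≈5.452063, D=e−e_prev≈-0.192096; u=1/4·0.425583+1/2·5.452063+3/4·(-0.192096)≈2.688355; next y=-3/10·0.574417+1/4·2.688355≈0.499764
n=8: y≈0.499764, sp=1, e=sp−y≈0.500236; I≈5.952300, D=e−e_prev≈0.074653; u=1/4·0.500236+1/2·5.952300+3/4·0.074653≈3.157198; next y=-3/10·0.499764+1/4·3.157198≈0.639370
n=9: y≈0.639370, sp=5, e=sp−y≈4.360630; I≈10.312929, D=e−e_prev≈3.860393; u=1/4·4.360630+1/2·10.312929+3/4·3.860393≈9.141917; next y=-3/10·0.639370+1/4·9.141917≈2.093668
n=10: y≈2.093668, sp=5, e=sp−y≈2.906332; I≈13.219261, D=e−e_prev≈-1.454298; u=1/4·2.906332+1/2·13.219261+3/4·(-1.454298)≈6.245490; next y=-3/10·2.093668+1/4·6.245490≈0.933272
n=11: y≈0.933272, sp=5, e=sp−y≈4.066728; I≈17.285989, D=e−e_prev≈1.160396; u=1/4·4.066728+1/2·17.285989+3/4·1.160396≈10.529973; next y=-3/10·0.933272+1/4·10.529973≈2.352512
n=12: y≈2.352512, sp=5, e=sp−y≈2.647488; I≈19.933477, D=e−e_prev≈-1.419240; u=1/4·2.647488+1/2·19.933477+3/4·(-1.419240)≈9.564181; next y=-3/10·2.352512+1/4·9.564181≈1.685292
n=13: y≈1.685292, sp=5, e=sp−y≈3.314708; I≈23.248185, D=e−e_prev≈0.667220; u=1/4·3.314708+1/2·23.248185+3/4·0.667220≈12.953185; next y=-3/10·1.685292+1/4·12.953185≈2.732709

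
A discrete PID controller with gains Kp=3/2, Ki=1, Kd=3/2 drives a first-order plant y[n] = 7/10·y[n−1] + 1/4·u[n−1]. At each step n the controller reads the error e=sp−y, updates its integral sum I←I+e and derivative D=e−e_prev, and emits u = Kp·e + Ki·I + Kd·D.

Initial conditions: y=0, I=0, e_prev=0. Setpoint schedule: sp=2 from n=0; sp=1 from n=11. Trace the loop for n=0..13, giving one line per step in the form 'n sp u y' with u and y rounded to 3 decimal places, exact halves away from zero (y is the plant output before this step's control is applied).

(exact arithmetic carried between steps; '≈' marks a value shown rounded to 6 d.p. or computed from one; I and e_prev carry over from the previous line; the table rounds u and y to 3 d.p., halves away from zero)
n=0: y=0, sp=2, e=sp−y=2; I=2, D=e−e_prev=2; u=3/2·2+1·2+3/2·2=8; next y=7/10·0+1/4·8=2
n=1: y=2, sp=2, e=sp−y=0; I=2, D=e−e_prev=-2; u=3/2·0+1·2+3/2·(-2)=-1; next y=7/10·2+1/4·(-1)=1.15
n=2: y=1.15, sp=2, e=sp−y=0.85; I=2.85, D=e−e_prev=0.85; u=3/2·0.85+1·2.85+3/2·0.85=5.4; next y=7/10·1.15+1/4·5.4=2.155
n=3: y=2.155, sp=2, e=sp−y=-0.155; I=2.695, D=e−e_prev=-1.005; u=3/2·(-0.155)+1·2.695+3/2·(-1.005)=0.955; next y=7/10·2.155+1/4·0.955=1.74725
n=4: y=1.74725, sp=2, e=sp−y=0.25275; I=2.94775, D=e−e_prev=0.40775; u=3/2·0.25275+1·2.94775+3/2·0.40775=3.9385; next y=7/10·1.74725+1/4·3.9385=2.2077
n=5: y=2.2077, sp=2, e=sp−y=-0.2077; I=2.74005, D=e−e_prev=-0.46045; u=3/2·(-0.2077)+1·2.74005+3/2·(-0.46045)=1.737825; next y=7/10·2.2077+1/4·1.737825≈1.979846
n=6: y≈1.979846, sp=2, e=sp−y≈0.020154; I≈2.760204, D=e−e_prev≈0.227854; u=3/2·0.020154+1·2.760204+3/2·0.227854≈3.132215; next y=7/10·1.979846+1/4·3.132215≈2.168946
n=7: y≈2.168946, sp=2, e=sp−y≈-0.168946; I≈2.591258, D=e−e_prev≈-0.189100; u=3/2·(-0.168946)+1·2.591258+3/2·(-0.189100)≈2.054189; next y=7/10·2.168946+1/4·2.054189≈2.031809
n=8: y≈2.031809, sp=2, e=sp−y≈-0.031809; I≈2.559448, D=e−e_prev≈0.137137; u=3/2·(-0.031809)+1·2.559448+3/2·0.137137≈2.717439; next y=7/10·2.031809+1/4·2.717439≈2.101626
n=9: y≈2.101626, sp=2, e=sp−y≈-0.101626; I≈2.457822, D=e−e_prev≈-0.069817; u=3/2·(-0.101626)+1·2.457822+3/2·(-0.069817)≈2.200657; next y=7/10·2.101626+1/4·2.200657≈2.021303
n=10: y≈2.021303, sp=2, e=sp−y≈-0.021303; I≈2.436519, D=e−e_prev≈0.080324; u=3/2·(-0.021303)+1·2.436519+3/2·0.080324≈2.525051; next y=7/10·2.021303+1/4·2.525051≈2.046175
n=11: y≈2.046175, sp=1, e=sp−y≈-1.046175; I≈1.390345, D=e−e_prev≈-1.024872; u=3/2·(-1.046175)+1·1.390345+3/2·(-1.024872)≈-1.716225; next y=7/10·2.046175+1/4·(-1.716225)≈1.003266
n=12: y≈1.003266, sp=1, e=sp−y≈-0.003266; I≈1.387079, D=e−e_prev≈1.042909; u=3/2·(-0.003266)+1·1.387079+3/2·1.042909≈2.946543; next y=7/10·1.003266+1/4·2.946543≈1.438922
n=13: y≈1.438922, sp=1, e=sp−y≈-0.438922; I≈0.948157, D=e−e_prev≈-0.435656; u=3/2·(-0.438922)+1·0.948157+3/2·(-0.435656)≈-0.363710; next y=7/10·1.438922+1/4·(-0.363710)≈0.916318

0 2 8.000 0.000
1 2 -1.000 2.000
2 2 5.400 1.150
3 2 0.955 2.155
4 2 3.939 1.747
5 2 1.738 2.208
6 2 3.132 1.980
7 2 2.054 2.169
8 2 2.717 2.032
9 2 2.201 2.102
10 2 2.525 2.021
11 1 -1.716 2.046
12 1 2.947 1.003
13 1 -0.364 1.439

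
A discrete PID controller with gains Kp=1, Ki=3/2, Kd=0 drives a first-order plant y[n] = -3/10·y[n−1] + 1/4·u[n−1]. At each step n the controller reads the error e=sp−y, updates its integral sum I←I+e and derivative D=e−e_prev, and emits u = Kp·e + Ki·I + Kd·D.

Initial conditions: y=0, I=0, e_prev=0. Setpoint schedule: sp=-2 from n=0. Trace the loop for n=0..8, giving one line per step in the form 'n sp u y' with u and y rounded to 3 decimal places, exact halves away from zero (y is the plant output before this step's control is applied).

0 -2 -5.000 0.000
1 -2 -4.875 -1.250
2 -2 -7.016 -0.844
3 -2 -7.107 -1.501
4 -2 -8.292 -1.327
5 -2 -8.431 -1.675
6 -2 -9.093 -1.605
7 -2 -9.219 -1.792
8 -2 -9.592 -1.767

(exact arithmetic carried between steps; '≈' marks a value shown rounded to 6 d.p. or computed from one; I and e_prev carry over from the previous line; the table rounds u and y to 3 d.p., halves away from zero)
n=0: y=0, sp=-2, e=sp−y=-2; I=-2, D=e−e_prev=-2; u=1·(-2)+3/2·(-2)+0·(-2)=-5; next y=-3/10·0+1/4·(-5)=-1.25
n=1: y=-1.25, sp=-2, e=sp−y=-0.75; I=-2.75, D=e−e_prev=1.25; u=1·(-0.75)+3/2·(-2.75)+0·1.25=-4.875; next y=-3/10·(-1.25)+1/4·(-4.875)=-0.84375
n=2: y=-0.84375, sp=-2, e=sp−y=-1.15625; I=-3.90625, D=e−e_prev=-0.40625; u=1·(-1.15625)+3/2·(-3.90625)+0·(-0.40625)=-7.015625; next y=-3/10·(-0.84375)+1/4·(-7.015625)≈-1.500781
n=3: y≈-1.500781, sp=-2, e=sp−y≈-0.499219; I≈-4.405469, D=e−e_prev≈0.657031; u=1·(-0.499219)+3/2·(-4.405469)+0·0.657031≈-7.107422; next y=-3/10·(-1.500781)+1/4·(-7.107422)≈-1.326621
n=4: y≈-1.326621, sp=-2, e=sp−y≈-0.673379; I≈-5.078848, D=e−e_prev≈-0.174160; u=1·(-0.673379)+3/2·(-5.078848)+0·(-0.174160)≈-8.291650; next y=-3/10·(-1.326621)+1/4·(-8.291650)≈-1.674926
n=5: y≈-1.674926, sp=-2, e=sp−y≈-0.325074; I≈-5.403921, D=e−e_prev≈0.348305; u=1·(-0.325074)+3/2·(-5.403921)+0·0.348305≈-8.430956; next y=-3/10·(-1.674926)+1/4·(-8.430956)≈-1.605261
n=6: y≈-1.605261, sp=-2, e=sp−y≈-0.394739; I≈-5.798660, D=e−e_prev≈-0.069665; u=1·(-0.394739)+3/2·(-5.798660)+0·(-0.069665)≈-9.092729; next y=-3/10·(-1.605261)+1/4·(-9.092729)≈-1.791604
n=7: y≈-1.791604, sp=-2, e=sp−y≈-0.208396; I≈-6.007056, D=e−e_prev≈0.186343; u=1·(-0.208396)+3/2·(-6.007056)+0·0.186343≈-9.218980; next y=-3/10·(-1.791604)+1/4·(-9.218980)≈-1.767264
n=8: y≈-1.767264, sp=-2, e=sp−y≈-0.232736; I≈-6.239792, D=e−e_prev≈-0.024340; u=1·(-0.232736)+3/2·(-6.239792)+0·(-0.024340)≈-9.592425; next y=-3/10·(-1.767264)+1/4·(-9.592425)≈-1.867927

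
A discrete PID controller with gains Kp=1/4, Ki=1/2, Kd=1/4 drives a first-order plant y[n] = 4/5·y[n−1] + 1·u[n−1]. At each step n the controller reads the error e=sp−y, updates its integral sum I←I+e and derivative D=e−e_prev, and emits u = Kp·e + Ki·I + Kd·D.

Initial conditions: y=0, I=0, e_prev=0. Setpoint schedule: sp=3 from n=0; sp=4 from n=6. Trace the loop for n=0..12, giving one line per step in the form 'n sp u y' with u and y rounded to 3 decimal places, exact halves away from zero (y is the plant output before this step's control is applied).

(exact arithmetic carried between steps; '≈' marks a value shown rounded to 6 d.p. or computed from one; I and e_prev carry over from the previous line; the table rounds u and y to 3 d.p., halves away from zero)
n=0: y=0, sp=3, e=sp−y=3; I=3, D=e−e_prev=3; u=1/4·3+1/2·3+1/4·3=3; next y=4/5·0+1·3=3
n=1: y=3, sp=3, e=sp−y=0; I=3, D=e−e_prev=-3; u=1/4·0+1/2·3+1/4·(-3)=0.75; next y=4/5·3+1·0.75=3.15
n=2: y=3.15, sp=3, e=sp−y=-0.15; I=2.85, D=e−e_prev=-0.15; u=1/4·(-0.15)+1/2·2.85+1/4·(-0.15)=1.35; next y=4/5·3.15+1·1.35=3.87
n=3: y=3.87, sp=3, e=sp−y=-0.87; I=1.98, D=e−e_prev=-0.72; u=1/4·(-0.87)+1/2·1.98+1/4·(-0.72)=0.5925; next y=4/5·3.87+1·0.5925=3.6885
n=4: y=3.6885, sp=3, e=sp−y=-0.6885; I=1.2915, D=e−e_prev=0.1815; u=1/4·(-0.6885)+1/2·1.2915+1/4·0.1815=0.519; next y=4/5·3.6885+1·0.519=3.4698
n=5: y=3.4698, sp=3, e=sp−y=-0.4698; I=0.8217, D=e−e_prev=0.2187; u=1/4·(-0.4698)+1/2·0.8217+1/4·0.2187=0.348075; next y=4/5·3.4698+1·0.348075=3.123915
n=6: y=3.123915, sp=4, e=sp−y=0.876085; I=1.697785, D=e−e_prev=1.345885; u=1/4·0.876085+1/2·1.697785+1/4·1.345885=1.404385; next y=4/5·3.123915+1·1.404385=3.903517
n=7: y=3.903517, sp=4, e=sp−y=0.096483; I=1.794268, D=e−e_prev=-0.779602; u=1/4·0.096483+1/2·1.794268+1/4·(-0.779602)≈0.726354; next y=4/5·3.903517+1·0.726354≈3.849168
n=8: y≈3.849168, sp=4, e=sp−y≈0.150832; I≈1.945100, D=e−e_prev≈0.054349; u=1/4·0.150832+1/2·1.945100+1/4·0.054349≈1.023845; next y=4/5·3.849168+1·1.023845≈4.103180
n=9: y≈4.103180, sp=4, e=sp−y≈-0.103180; I≈1.841920, D=e−e_prev≈-0.254012; u=1/4·(-0.103180)+1/2·1.841920+1/4·(-0.254012)≈0.831662; next y=4/5·4.103180+1·0.831662≈4.114206
n=10: y≈4.114206, sp=4, e=sp−y≈-0.114206; I≈1.727714, D=e−e_prev≈-0.011026; u=1/4·(-0.114206)+1/2·1.727714+1/4·(-0.011026)≈0.832549; next y=4/5·4.114206+1·0.832549≈4.123914
n=11: y≈4.123914, sp=4, e=sp−y≈-0.123914; I≈1.603800, D=e−e_prev≈-0.009708; u=1/4·(-0.123914)+1/2·1.603800+1/4·(-0.009708)≈0.768495; next y=4/5·4.123914+1·0.768495≈4.067626
n=12: y≈4.067626, sp=4, e=sp−y≈-0.067626; I≈1.536175, D=e−e_prev≈0.056288; u=1/4·(-0.067626)+1/2·1.536175+1/4·0.056288≈0.765253; next y=4/5·4.067626+1·0.765253≈4.019354

0 3 3.000 0.000
1 3 0.750 3.000
2 3 1.350 3.150
3 3 0.593 3.870
4 3 0.519 3.689
5 3 0.348 3.470
6 4 1.404 3.124
7 4 0.726 3.904
8 4 1.024 3.849
9 4 0.832 4.103
10 4 0.833 4.114
11 4 0.768 4.124
12 4 0.765 4.068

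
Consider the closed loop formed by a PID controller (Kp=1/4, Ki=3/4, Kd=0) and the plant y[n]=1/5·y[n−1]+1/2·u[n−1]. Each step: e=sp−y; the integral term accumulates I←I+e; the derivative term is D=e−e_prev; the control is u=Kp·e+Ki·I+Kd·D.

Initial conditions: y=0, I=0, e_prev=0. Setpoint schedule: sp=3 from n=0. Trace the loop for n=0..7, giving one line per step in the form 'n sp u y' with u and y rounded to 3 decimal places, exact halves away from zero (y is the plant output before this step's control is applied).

(exact arithmetic carried between steps; '≈' marks a value shown rounded to 6 d.p. or computed from one; I and e_prev carry over from the previous line; the table rounds u and y to 3 d.p., halves away from zero)
n=0: y=0, sp=3, e=sp−y=3; I=3, D=e−e_prev=3; u=1/4·3+3/4·3+0·3=3; next y=1/5·0+1/2·3=1.5
n=1: y=1.5, sp=3, e=sp−y=1.5; I=4.5, D=e−e_prev=-1.5; u=1/4·1.5+3/4·4.5+0·(-1.5)=3.75; next y=1/5·1.5+1/2·3.75=2.175
n=2: y=2.175, sp=3, e=sp−y=0.825; I=5.325, D=e−e_prev=-0.675; u=1/4·0.825+3/4·5.325+0·(-0.675)=4.2; next y=1/5·2.175+1/2·4.2=2.535
n=3: y=2.535, sp=3, e=sp−y=0.465; I=5.79, D=e−e_prev=-0.36; u=1/4·0.465+3/4·5.79+0·(-0.36)=4.45875; next y=1/5·2.535+1/2·4.45875=2.736375
n=4: y=2.736375, sp=3, e=sp−y=0.263625; I=6.053625, D=e−e_prev=-0.201375; u=1/4·0.263625+3/4·6.053625+0·(-0.201375)=4.606125; next y=1/5·2.736375+1/2·4.606125≈2.850338
n=5: y≈2.850338, sp=3, e=sp−y≈0.149663; I≈6.203288, D=e−e_prev≈-0.113963; u=1/4·0.149663+3/4·6.203288+0·(-0.113963)≈4.689881; next y=1/5·2.850338+1/2·4.689881≈2.915008
n=6: y≈2.915008, sp=3, e=sp−y≈0.084992; I≈6.288279, D=e−e_prev≈-0.064671; u=1/4·0.084992+3/4·6.288279+0·(-0.064671)≈4.737458; next y=1/5·2.915008+1/2·4.737458≈2.951730
n=7: y≈2.951730, sp=3, e=sp−y≈0.048270; I≈6.336549, D=e−e_prev≈-0.036722; u=1/4·0.048270+3/4·6.336549+0·(-0.036722)≈4.764479; next y=1/5·2.951730+1/2·4.764479≈2.972586

0 3 3.000 0.000
1 3 3.750 1.500
2 3 4.200 2.175
3 3 4.459 2.535
4 3 4.606 2.736
5 3 4.690 2.850
6 3 4.737 2.915
7 3 4.764 2.952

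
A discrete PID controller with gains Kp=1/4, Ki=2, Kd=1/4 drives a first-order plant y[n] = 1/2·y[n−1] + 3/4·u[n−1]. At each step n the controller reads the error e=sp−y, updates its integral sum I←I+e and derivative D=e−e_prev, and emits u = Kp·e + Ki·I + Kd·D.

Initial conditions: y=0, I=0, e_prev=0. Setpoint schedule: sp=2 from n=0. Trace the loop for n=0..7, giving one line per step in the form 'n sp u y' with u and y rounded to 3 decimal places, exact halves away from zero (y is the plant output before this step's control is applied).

(exact arithmetic carried between steps; '≈' marks a value shown rounded to 6 d.p. or computed from one; I and e_prev carry over from the previous line; the table rounds u and y to 3 d.p., halves away from zero)
n=0: y=0, sp=2, e=sp−y=2; I=2, D=e−e_prev=2; u=1/4·2+2·2+1/4·2=5; next y=1/2·0+3/4·5=3.75
n=1: y=3.75, sp=2, e=sp−y=-1.75; I=0.25, D=e−e_prev=-3.75; u=1/4·(-1.75)+2·0.25+1/4·(-3.75)=-0.875; next y=1/2·3.75+3/4·(-0.875)=1.21875
n=2: y=1.21875, sp=2, e=sp−y=0.78125; I=1.03125, D=e−e_prev=2.53125; u=1/4·0.78125+2·1.03125+1/4·2.53125=2.890625; next y=1/2·1.21875+3/4·2.890625≈2.777344
n=3: y≈2.777344, sp=2, e=sp−y≈-0.777344; I≈0.253906, D=e−e_prev≈-1.558594; u=1/4·(-0.777344)+2·0.253906+1/4·(-1.558594)≈-0.076172; next y=1/2·2.777344+3/4·(-0.076172)≈1.331543
n=4: y≈1.331543, sp=2, e=sp−y≈0.668457; I≈0.922363, D=e−e_prev≈1.445801; u=1/4·0.668457+2·0.922363+1/4·1.445801≈2.373291; next y=1/2·1.331543+3/4·2.373291≈2.445740
n=5: y≈2.445740, sp=2, e=sp−y≈-0.445740; I≈0.476624, D=e−e_prev≈-1.114197; u=1/4·(-0.445740)+2·0.476624+1/4·(-1.114197)≈0.563263; next y=1/2·2.445740+3/4·0.563263≈1.645317
n=6: y≈1.645317, sp=2, e=sp−y≈0.354683; I≈0.831306, D=e−e_prev≈0.800423; u=1/4·0.354683+2·0.831306+1/4·0.800423≈1.951389; next y=1/2·1.645317+3/4·1.951389≈2.286201
n=7: y≈2.286201, sp=2, e=sp−y≈-0.286201; I≈0.545106, D=e−e_prev≈-0.640883; u=1/4·(-0.286201)+2·0.545106+1/4·(-0.640883)≈0.858441; next y=1/2·2.286201+3/4·0.858441≈1.786931

0 2 5.000 0.000
1 2 -0.875 3.750
2 2 2.891 1.219
3 2 -0.076 2.777
4 2 2.373 1.332
5 2 0.563 2.446
6 2 1.951 1.645
7 2 0.858 2.286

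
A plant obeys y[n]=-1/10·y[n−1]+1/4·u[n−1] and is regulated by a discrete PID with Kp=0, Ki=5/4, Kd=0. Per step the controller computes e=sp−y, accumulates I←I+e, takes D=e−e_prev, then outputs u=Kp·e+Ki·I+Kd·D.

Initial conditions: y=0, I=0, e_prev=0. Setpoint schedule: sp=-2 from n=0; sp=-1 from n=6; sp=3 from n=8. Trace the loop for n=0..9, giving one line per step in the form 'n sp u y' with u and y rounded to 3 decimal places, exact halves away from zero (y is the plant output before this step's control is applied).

(exact arithmetic carried between steps; '≈' marks a value shown rounded to 6 d.p. or computed from one; I and e_prev carry over from the previous line; the table rounds u and y to 3 d.p., halves away from zero)
n=0: y=0, sp=-2, e=sp−y=-2; I=-2, D=e−e_prev=-2; u=0·(-2)+5/4·(-2)+0·(-2)=-2.5; next y=-1/10·0+1/4·(-2.5)=-0.625
n=1: y=-0.625, sp=-2, e=sp−y=-1.375; I=-3.375, D=e−e_prev=0.625; u=0·(-1.375)+5/4·(-3.375)+0·0.625=-4.21875; next y=-1/10·(-0.625)+1/4·(-4.21875)≈-0.992188
n=2: y≈-0.992188, sp=-2, e=sp−y≈-1.007813; I≈-4.382813, D=e−e_prev≈0.367188; u=0·(-1.007813)+5/4·(-4.382813)+0·0.367188≈-5.478516; next y=-1/10·(-0.992188)+1/4·(-5.478516)≈-1.270410
n=3: y≈-1.270410, sp=-2, e=sp−y≈-0.729590; I≈-5.112402, D=e−e_prev≈0.278223; u=0·(-0.729590)+5/4·(-5.112402)+0·0.278223≈-6.390503; next y=-1/10·(-1.270410)+1/4·(-6.390503)≈-1.470585
n=4: y≈-1.470585, sp=-2, e=sp−y≈-0.529415; I≈-5.641818, D=e−e_prev≈0.200175; u=0·(-0.529415)+5/4·(-5.641818)+0·0.200175≈-7.052272; next y=-1/10·(-1.470585)+1/4·(-7.052272)≈-1.616010
n=5: y≈-1.616010, sp=-2, e=sp−y≈-0.383990; I≈-6.025808, D=e−e_prev≈0.145425; u=0·(-0.383990)+5/4·(-6.025808)+0·0.145425≈-7.532260; next y=-1/10·(-1.616010)+1/4·(-7.532260)≈-1.721464
n=6: y≈-1.721464, sp=-1, e=sp−y≈0.721464; I≈-5.304344, D=e−e_prev≈1.105455; u=0·0.721464+5/4·(-5.304344)+0·1.105455≈-6.630430; next y=-1/10·(-1.721464)+1/4·(-6.630430)≈-1.485461
n=7: y≈-1.485461, sp=-1, e=sp−y≈0.485461; I≈-4.818883, D=e−e_prev≈-0.236003; u=0·0.485461+5/4·(-4.818883)+0·(-0.236003)≈-6.023604; next y=-1/10·(-1.485461)+1/4·(-6.023604)≈-1.357355
n=8: y≈-1.357355, sp=3, e=sp−y≈4.357355; I≈-0.461528, D=e−e_prev≈3.871894; u=0·4.357355+5/4·(-0.461528)+0·3.871894≈-0.576910; next y=-1/10·(-1.357355)+1/4·(-0.576910)≈-0.008492
n=9: y≈-0.008492, sp=3, e=sp−y≈3.008492; I≈2.546964, D=e−e_prev≈-1.348863; u=0·3.008492+5/4·2.546964+0·(-1.348863)≈3.183705; next y=-1/10·(-0.008492)+1/4·3.183705≈0.796775

0 -2 -2.500 0.000
1 -2 -4.219 -0.625
2 -2 -5.479 -0.992
3 -2 -6.391 -1.270
4 -2 -7.052 -1.471
5 -2 -7.532 -1.616
6 -1 -6.630 -1.721
7 -1 -6.024 -1.485
8 3 -0.577 -1.357
9 3 3.184 -0.008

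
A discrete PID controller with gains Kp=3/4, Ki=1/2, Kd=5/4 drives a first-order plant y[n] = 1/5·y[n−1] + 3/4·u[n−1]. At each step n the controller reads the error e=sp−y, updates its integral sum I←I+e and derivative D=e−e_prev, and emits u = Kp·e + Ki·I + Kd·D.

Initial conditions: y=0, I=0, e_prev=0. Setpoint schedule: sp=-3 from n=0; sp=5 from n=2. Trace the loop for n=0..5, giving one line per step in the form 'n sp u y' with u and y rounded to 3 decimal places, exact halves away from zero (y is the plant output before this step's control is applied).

(exact arithmetic carried between steps; '≈' marks a value shown rounded to 6 d.p. or computed from one; I and e_prev carry over from the previous line; the table rounds u and y to 3 d.p., halves away from zero)
n=0: y=0, sp=-3, e=sp−y=-3; I=-3, D=e−e_prev=-3; u=3/4·(-3)+1/2·(-3)+5/4·(-3)=-7.5; next y=1/5·0+3/4·(-7.5)=-5.625
n=1: y=-5.625, sp=-3, e=sp−y=2.625; I=-0.375, D=e−e_prev=5.625; u=3/4·2.625+1/2·(-0.375)+5/4·5.625=8.8125; next y=1/5·(-5.625)+3/4·8.8125=5.484375
n=2: y=5.484375, sp=5, e=sp−y=-0.484375; I=-0.859375, D=e−e_prev=-3.109375; u=3/4·(-0.484375)+1/2·(-0.859375)+5/4·(-3.109375)≈-4.679688; next y=1/5·5.484375+3/4·(-4.679688)≈-2.412891
n=3: y≈-2.412891, sp=5, e=sp−y≈7.412891; I≈6.553516, D=e−e_prev≈7.897266; u=3/4·7.412891+1/2·6.553516+5/4·7.897266≈18.708008; next y=1/5·(-2.412891)+3/4·18.708008≈13.548428
n=4: y≈13.548428, sp=5, e=sp−y≈-8.548428; I≈-1.994912, D=e−e_prev≈-15.961318; u=3/4·(-8.548428)+1/2·(-1.994912)+5/4·(-15.961318)≈-27.360425; next y=1/5·13.548428+3/4·(-27.360425)≈-17.810633
n=5: y≈-17.810633, sp=5, e=sp−y≈22.810633; I≈20.815721, D=e−e_prev≈31.359061; u=3/4·22.810633+1/2·20.815721+5/4·31.359061≈66.714661; next y=1/5·(-17.810633)+3/4·66.714661≈46.473869

0 -3 -7.500 0.000
1 -3 8.813 -5.625
2 5 -4.680 5.484
3 5 18.708 -2.413
4 5 -27.360 13.548
5 5 66.715 -17.811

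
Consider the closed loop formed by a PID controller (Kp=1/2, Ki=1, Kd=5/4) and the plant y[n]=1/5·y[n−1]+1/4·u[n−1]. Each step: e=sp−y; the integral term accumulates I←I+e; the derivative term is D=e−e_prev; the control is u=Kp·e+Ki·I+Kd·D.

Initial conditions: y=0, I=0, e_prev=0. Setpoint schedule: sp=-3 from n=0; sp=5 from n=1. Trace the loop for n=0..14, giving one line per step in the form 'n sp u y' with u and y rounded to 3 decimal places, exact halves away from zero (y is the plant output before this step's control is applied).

(exact arithmetic carried between steps; '≈' marks a value shown rounded to 6 d.p. or computed from one; I and e_prev carry over from the previous line; the table rounds u and y to 3 d.p., halves away from zero)
n=0: y=0, sp=-3, e=sp−y=-3; I=-3, D=e−e_prev=-3; u=1/2·(-3)+1·(-3)+5/4·(-3)=-8.25; next y=1/5·0+1/4·(-8.25)=-2.0625
n=1: y=-2.0625, sp=5, e=sp−y=7.0625; I=4.0625, D=e−e_prev=10.0625; u=1/2·7.0625+1·4.0625+5/4·10.0625=20.171875; next y=1/5·(-2.0625)+1/4·20.171875≈4.630469
n=2: y≈4.630469, sp=5, e=sp−y≈0.369531; I≈4.432031, D=e−e_prev≈-6.692969; u=1/2·0.369531+1·4.432031+5/4·(-6.692969)≈-3.749414; next y=1/5·4.630469+1/4·(-3.749414)≈-0.011260
n=3: y≈-0.011260, sp=5, e=sp−y≈5.011260; I≈9.443291, D=e−e_prev≈4.641729; u=1/2·5.011260+1·9.443291+5/4·4.641729≈17.751082; next y=1/5·(-0.011260)+1/4·17.751082≈4.435518
n=4: y≈4.435518, sp=5, e=sp−y≈0.564482; I≈10.007773, D=e−e_prev≈-4.446778; u=1/2·0.564482+1·10.007773+5/4·(-4.446778)≈4.731541; next y=1/5·4.435518+1/4·4.731541≈2.069989
n=5: y≈2.069989, sp=5, e=sp−y≈2.930011; I≈12.937784, D=e−e_prev≈2.365530; u=1/2·2.930011+1·12.937784+5/4·2.365530≈17.359701; next y=1/5·2.069989+1/4·17.359701≈4.753923
n=6: y≈4.753923, sp=5, e=sp−y≈0.246077; I≈13.183861, D=e−e_prev≈-2.683934; u=1/2·0.246077+1·13.183861+5/4·(-2.683934)≈9.951981; next y=1/5·4.753923+1/4·9.951981≈3.438780
n=7: y≈3.438780, sp=5, e=sp−y≈1.561220; I≈14.745081, D=e−e_prev≈1.315143; u=1/2·1.561220+1·14.745081+5/4·1.315143≈17.169620; next y=1/5·3.438780+1/4·17.169620≈4.980161
n=8: y≈4.980161, sp=5, e=sp−y≈0.019839; I≈14.764920, D=e−e_prev≈-1.541381; u=1/2·0.019839+1·14.764920+5/4·(-1.541381)≈12.848113; next y=1/5·4.980161+1/4·12.848113≈4.208060
n=9: y≈4.208060, sp=5, e=sp−y≈0.791940; I≈15.556859, D=e−e_prev≈0.772100; u=1/2·0.791940+1·15.556859+5/4·0.772100≈16.917955; next y=1/5·4.208060+1/4·16.917955≈5.071101
n=10: y≈5.071101, sp=5, e=sp−y≈-0.071101; I≈15.485759, D=e−e_prev≈-0.863040; u=1/2·(-0.071101)+1·15.485759+5/4·(-0.863040)≈14.371408; next y=1/5·5.071101+1/4·14.371408≈4.607072
n=11: y≈4.607072, sp=5, e=sp−y≈0.392928; I≈15.878686, D=e−e_prev≈0.464029; u=1/2·0.392928+1·15.878686+5/4·0.464029≈16.655186; next y=1/5·4.607072+1/4·16.655186≈5.085211
n=12: y≈5.085211, sp=5, e=sp−y≈-0.085211; I≈15.793475, D=e−e_prev≈-0.478139; u=1/2·(-0.085211)+1·15.793475+5/4·(-0.478139)≈15.153196; next y=1/5·5.085211+1/4·15.153196≈4.805341
n=13: y≈4.805341, sp=5, e=sp−y≈0.194659; I≈15.988134, D=e−e_prev≈0.279870; u=1/2·0.194659+1·15.988134+5/4·0.279870≈16.435301; next y=1/5·4.805341+1/4·16.435301≈5.069893
n=14: y≈5.069893, sp=5, e=sp−y≈-0.069893; I≈15.918241, D=e−e_prev≈-0.264552; u=1/2·(-0.069893)+1·15.918241+5/4·(-0.264552)≈15.552604; next y=1/5·5.069893+1/4·15.552604≈4.902130

0 -3 -8.250 0.000
1 5 20.172 -2.063
2 5 -3.749 4.630
3 5 17.751 -0.011
4 5 4.732 4.436
5 5 17.360 2.070
6 5 9.952 4.754
7 5 17.170 3.439
8 5 12.848 4.980
9 5 16.918 4.208
10 5 14.371 5.071
11 5 16.655 4.607
12 5 15.153 5.085
13 5 16.435 4.805
14 5 15.553 5.070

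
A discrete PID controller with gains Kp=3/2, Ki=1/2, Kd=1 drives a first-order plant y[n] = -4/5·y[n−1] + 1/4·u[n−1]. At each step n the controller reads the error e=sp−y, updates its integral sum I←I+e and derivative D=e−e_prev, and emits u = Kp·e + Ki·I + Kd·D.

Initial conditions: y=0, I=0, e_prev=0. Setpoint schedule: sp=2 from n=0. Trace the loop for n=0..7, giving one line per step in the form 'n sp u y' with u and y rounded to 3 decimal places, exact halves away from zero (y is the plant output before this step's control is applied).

0 2 6.000 0.000
1 2 0.500 1.500
2 2 9.975 -1.075
3 2 -4.349 3.354
4 2 20.775 -3.770
5 2 -19.404 8.210
6 2 48.357 -11.419
7 2 -62.492 21.225

(exact arithmetic carried between steps; '≈' marks a value shown rounded to 6 d.p. or computed from one; I and e_prev carry over from the previous line; the table rounds u and y to 3 d.p., halves away from zero)
n=0: y=0, sp=2, e=sp−y=2; I=2, D=e−e_prev=2; u=3/2·2+1/2·2+1·2=6; next y=-4/5·0+1/4·6=1.5
n=1: y=1.5, sp=2, e=sp−y=0.5; I=2.5, D=e−e_prev=-1.5; u=3/2·0.5+1/2·2.5+1·(-1.5)=0.5; next y=-4/5·1.5+1/4·0.5=-1.075
n=2: y=-1.075, sp=2, e=sp−y=3.075; I=5.575, D=e−e_prev=2.575; u=3/2·3.075+1/2·5.575+1·2.575=9.975; next y=-4/5·(-1.075)+1/4·9.975=3.35375
n=3: y=3.35375, sp=2, e=sp−y=-1.35375; I=4.22125, D=e−e_prev=-4.42875; u=3/2·(-1.35375)+1/2·4.22125+1·(-4.42875)=-4.34875; next y=-4/5·3.35375+1/4·(-4.34875)≈-3.770188
n=4: y≈-3.770188, sp=2, e=sp−y≈5.770188; I≈9.991438, D=e−e_prev≈7.123938; u=3/2·5.770188+1/2·9.991438+1·7.123938≈20.774938; next y=-4/5·(-3.770188)+1/4·20.774938≈8.209884
n=5: y≈8.209884, sp=2, e=sp−y≈-6.209884; I≈3.781553, D=e−e_prev≈-11.980072; u=3/2·(-6.209884)+1/2·3.781553+1·(-11.980072)≈-19.404122; next y=-4/5·8.209884+1/4·(-19.404122)≈-11.418938
n=6: y≈-11.418938, sp=2, e=sp−y≈13.418938; I≈17.200491, D=e−e_prev≈19.628822; u=3/2·13.418938+1/2·17.200491+1·19.628822≈48.357475; next y=-4/5·(-11.418938)+1/4·48.357475≈21.224519
n=7: y≈21.224519, sp=2, e=sp−y≈-19.224519; I≈-2.024028, D=e−e_prev≈-32.643457; u=3/2·(-19.224519)+1/2·(-2.024028)+1·(-32.643457)≈-62.492250; next y=-4/5·21.224519+1/4·(-62.492250)≈-32.602678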